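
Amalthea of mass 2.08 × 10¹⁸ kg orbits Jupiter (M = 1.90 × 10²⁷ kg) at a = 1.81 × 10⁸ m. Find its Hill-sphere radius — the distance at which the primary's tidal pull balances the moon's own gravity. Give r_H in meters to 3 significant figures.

r_H ≈ a (m/3M)^(1/3)
    = (1.81 × 10⁸) × (2.08 × 10¹⁸ / (3 × 1.90 × 10²⁷))^(1/3)
    = 1.29 × 10⁵ m

1.29 × 10⁵ m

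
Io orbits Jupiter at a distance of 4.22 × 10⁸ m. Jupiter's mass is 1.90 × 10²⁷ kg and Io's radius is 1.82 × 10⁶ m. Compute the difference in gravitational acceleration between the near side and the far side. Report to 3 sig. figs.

Δg = 4GMr/d³
   = 4 × (6.674 × 10⁻¹¹) × (1.90 × 10²⁷) × (1.82 × 10⁶) / (4.22 × 10⁸)³
   = 1.23 × 10⁻² m/s²

1.23 × 10⁻² m/s²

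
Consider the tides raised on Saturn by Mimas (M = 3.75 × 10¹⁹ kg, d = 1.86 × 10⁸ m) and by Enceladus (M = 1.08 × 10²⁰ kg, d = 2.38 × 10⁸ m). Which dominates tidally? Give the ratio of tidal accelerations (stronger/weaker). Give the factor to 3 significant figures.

Enceladus, by a factor of ≈ 1.37

Compare M/d³ for the two perturbers:
Mimas: (3.75 × 10¹⁹) / (1.86 × 10⁸)³ = 5.828 × 10⁻⁶
Enceladus: (1.08 × 10²⁰) / (2.38 × 10⁸)³ = 8.011 × 10⁻⁶
Ratio (larger/smaller) = 1.37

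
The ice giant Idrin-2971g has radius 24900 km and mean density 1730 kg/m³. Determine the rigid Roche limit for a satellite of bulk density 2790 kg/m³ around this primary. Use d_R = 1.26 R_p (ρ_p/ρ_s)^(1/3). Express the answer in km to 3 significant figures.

26800 km

d_R = 1.26 × 24900 km × (1730/2790)^(1/3)
    = 26800 km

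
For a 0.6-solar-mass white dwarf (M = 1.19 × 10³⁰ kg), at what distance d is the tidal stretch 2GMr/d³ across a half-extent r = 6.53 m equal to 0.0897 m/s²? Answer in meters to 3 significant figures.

2GMr/d³ = a_tidal  ⇒  d = (2GMr / a_tidal)^(1/3)
d = (2 × 6.674×10⁻¹¹ × (1.19 × 10³⁰) × (6.53) / (0.0897))^(1/3)
  = 2.26 × 10⁷ m

2.26 × 10⁷ m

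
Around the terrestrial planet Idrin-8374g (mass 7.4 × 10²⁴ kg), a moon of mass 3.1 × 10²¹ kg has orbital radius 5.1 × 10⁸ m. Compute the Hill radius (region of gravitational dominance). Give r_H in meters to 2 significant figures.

2.6 × 10⁷ m

r_H ≈ a (m/3M)^(1/3)
    = (5.1 × 10⁸) × (3.1 × 10²¹ / (3 × 7.4 × 10²⁴))^(1/3)
    = 2.6 × 10⁷ m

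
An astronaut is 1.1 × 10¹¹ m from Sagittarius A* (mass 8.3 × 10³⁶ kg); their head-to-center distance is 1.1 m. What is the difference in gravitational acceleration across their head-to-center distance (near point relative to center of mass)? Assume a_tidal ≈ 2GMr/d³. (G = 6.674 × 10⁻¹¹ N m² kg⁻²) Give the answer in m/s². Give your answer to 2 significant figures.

9.2 × 10⁻⁷ m/s²

The tidal stretch is the gradient of GM/d² times the body's extent r, hence the 1/d³ dependence.
Δg = 2GMr/d³
   = 2 × (6.674 × 10⁻¹¹) × (8.3 × 10³⁶) × (1.1) / (1.1 × 10¹¹)³
   = 9.2 × 10⁻⁷ m/s²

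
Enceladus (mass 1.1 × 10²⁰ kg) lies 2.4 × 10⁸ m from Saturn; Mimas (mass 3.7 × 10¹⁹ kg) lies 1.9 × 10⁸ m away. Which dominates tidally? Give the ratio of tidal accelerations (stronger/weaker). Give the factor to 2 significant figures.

Compare M/d³ for the two perturbers:
Enceladus: (1.1 × 10²⁰) / (2.4 × 10⁸)³ = 7.957 × 10⁻⁶
Mimas: (3.7 × 10¹⁹) / (1.9 × 10⁸)³ = 5.394 × 10⁻⁶
Ratio (larger/smaller) = 1.5

Enceladus, by a factor of ≈ 1.5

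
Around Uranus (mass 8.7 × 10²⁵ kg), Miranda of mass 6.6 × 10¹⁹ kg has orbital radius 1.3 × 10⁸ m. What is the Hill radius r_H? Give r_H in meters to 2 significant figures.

r_H ≈ a (m/3M)^(1/3)
    = (1.3 × 10⁸) × (6.6 × 10¹⁹ / (3 × 8.7 × 10²⁵))^(1/3)
    = 8.2 × 10⁵ m

8.2 × 10⁵ m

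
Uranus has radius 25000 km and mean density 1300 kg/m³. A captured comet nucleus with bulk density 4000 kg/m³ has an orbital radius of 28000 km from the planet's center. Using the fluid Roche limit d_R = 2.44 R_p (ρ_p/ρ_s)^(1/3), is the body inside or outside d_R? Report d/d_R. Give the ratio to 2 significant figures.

d_R = 2.44 × (25000 km) × (1300/4000)^(1/3) = 41940 km
d/d_R = (28000) / (41940) = 0.67
Since d/d_R < 1, the body is inside the Roche limit.

inside; d/d_R ≈ 0.67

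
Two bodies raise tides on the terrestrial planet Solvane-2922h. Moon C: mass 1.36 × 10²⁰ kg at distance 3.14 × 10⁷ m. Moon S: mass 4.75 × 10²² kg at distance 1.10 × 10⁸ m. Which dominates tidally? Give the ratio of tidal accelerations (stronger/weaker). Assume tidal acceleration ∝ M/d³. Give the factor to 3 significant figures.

Moon S, by a factor of ≈ 8.12

The tide-raising term goes as M/d³ (the gradient of a 1/d² field).
Moon C: (1.36 × 10²⁰) / (3.14 × 10⁷)³ = 4.393 × 10⁻³
Moon S: (4.75 × 10²²) / (1.10 × 10⁸)³ = 3.569 × 10⁻²
Ratio (larger/smaller) = 8.12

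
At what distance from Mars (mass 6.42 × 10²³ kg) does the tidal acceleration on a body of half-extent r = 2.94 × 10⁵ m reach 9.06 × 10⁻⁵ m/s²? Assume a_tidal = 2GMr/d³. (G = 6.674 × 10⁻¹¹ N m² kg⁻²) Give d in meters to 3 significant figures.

6.53 × 10⁷ m

2GMr/d³ = a_tidal  ⇒  d = (2GMr / a_tidal)^(1/3)
d = (2 × 6.674×10⁻¹¹ × (6.42 × 10²³) × (2.94 × 10⁵) / (9.06 × 10⁻⁵))^(1/3)
  = 6.53 × 10⁷ m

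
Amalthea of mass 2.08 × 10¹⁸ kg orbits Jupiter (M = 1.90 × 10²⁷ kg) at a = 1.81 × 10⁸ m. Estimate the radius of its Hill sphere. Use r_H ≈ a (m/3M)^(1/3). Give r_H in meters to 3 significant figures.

1.29 × 10⁵ m

r_H ≈ a (m/3M)^(1/3)
    = (1.81 × 10⁸) × (2.08 × 10¹⁸ / (3 × 1.90 × 10²⁷))^(1/3)
    = 1.29 × 10⁵ m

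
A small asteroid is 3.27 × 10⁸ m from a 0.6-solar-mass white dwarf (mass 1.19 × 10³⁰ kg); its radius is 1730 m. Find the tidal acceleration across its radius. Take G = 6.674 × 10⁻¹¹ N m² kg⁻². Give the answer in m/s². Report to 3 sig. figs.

Differencing GM/(d−r)² and GM/d² to first order in r/d gives 2GMr/d³.
a_tidal = 2GMr/d³
        = 2 × (6.674 × 10⁻¹¹) × (1.19 × 10³⁰) × (1730) / (3.27 × 10⁸)³
        = 7.86 × 10⁻³ m/s²

7.86 × 10⁻³ m/s²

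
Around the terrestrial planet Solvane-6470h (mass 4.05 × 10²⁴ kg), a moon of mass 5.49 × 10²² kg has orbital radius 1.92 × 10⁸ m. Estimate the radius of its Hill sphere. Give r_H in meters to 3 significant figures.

r_H ≈ a (m/3M)^(1/3)
    = (1.92 × 10⁸) × (5.49 × 10²² / (3 × 4.05 × 10²⁴))^(1/3)
    = 3.17 × 10⁷ m

3.17 × 10⁷ m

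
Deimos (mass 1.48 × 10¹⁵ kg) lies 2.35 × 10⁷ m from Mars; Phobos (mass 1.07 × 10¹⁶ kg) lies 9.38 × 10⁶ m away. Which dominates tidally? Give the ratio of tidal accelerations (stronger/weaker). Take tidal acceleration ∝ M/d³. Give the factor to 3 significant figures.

The tide-raising term goes as M/d³ (the gradient of a 1/d² field).
Deimos: (1.48 × 10¹⁵) / (2.35 × 10⁷)³ = 1.140 × 10⁻⁷
Phobos: (1.07 × 10¹⁶) / (9.38 × 10⁶)³ = 1.297 × 10⁻⁵
Ratio (larger/smaller) = 114

Phobos, by a factor of ≈ 114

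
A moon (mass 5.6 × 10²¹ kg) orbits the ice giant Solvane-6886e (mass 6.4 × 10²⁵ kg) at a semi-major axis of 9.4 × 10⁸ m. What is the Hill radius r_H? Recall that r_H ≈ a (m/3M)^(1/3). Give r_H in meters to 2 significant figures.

2.9 × 10⁷ m

r_H ≈ a (m/3M)^(1/3)
    = (9.4 × 10⁸) × (5.6 × 10²¹ / (3 × 6.4 × 10²⁵))^(1/3)
    = 2.9 × 10⁷ m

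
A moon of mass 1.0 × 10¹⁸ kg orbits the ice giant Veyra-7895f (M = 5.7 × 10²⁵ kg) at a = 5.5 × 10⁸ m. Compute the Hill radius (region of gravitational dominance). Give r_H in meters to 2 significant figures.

r_H ≈ a (m/3M)^(1/3)
    = (5.5 × 10⁸) × (1.0 × 10¹⁸ / (3 × 5.7 × 10²⁵))^(1/3)
    = 9.9 × 10⁵ m

9.9 × 10⁵ m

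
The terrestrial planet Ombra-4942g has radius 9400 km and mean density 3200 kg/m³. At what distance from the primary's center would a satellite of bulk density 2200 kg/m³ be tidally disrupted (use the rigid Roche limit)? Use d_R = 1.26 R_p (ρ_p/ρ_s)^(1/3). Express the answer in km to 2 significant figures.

13000 km

d_R = 1.26 × 9400 km × (3200/2200)^(1/3)
    = 13000 km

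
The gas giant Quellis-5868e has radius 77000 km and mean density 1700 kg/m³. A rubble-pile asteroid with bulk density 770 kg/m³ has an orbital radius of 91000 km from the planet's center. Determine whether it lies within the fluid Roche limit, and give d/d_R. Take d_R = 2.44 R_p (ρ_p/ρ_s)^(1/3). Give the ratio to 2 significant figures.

inside; d/d_R ≈ 0.37

d_R = 2.44 × (77000 km) × (1700/770)^(1/3) = 2.446 × 10⁵ km
d/d_R = (91000) / (2.446 × 10⁵) = 0.37
Since d/d_R < 1, the body is inside the Roche limit.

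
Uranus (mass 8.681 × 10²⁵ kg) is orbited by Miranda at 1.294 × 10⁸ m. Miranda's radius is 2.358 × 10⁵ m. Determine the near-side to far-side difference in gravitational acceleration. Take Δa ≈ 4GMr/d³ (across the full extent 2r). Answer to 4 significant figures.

Δg = 4GMr/d³
   = 4 × (6.674 × 10⁻¹¹) × (8.681 × 10²⁵) × (2.358 × 10⁵) / (1.294 × 10⁸)³
   = 2.522 × 10⁻³ m/s²

2.522 × 10⁻³ m/s²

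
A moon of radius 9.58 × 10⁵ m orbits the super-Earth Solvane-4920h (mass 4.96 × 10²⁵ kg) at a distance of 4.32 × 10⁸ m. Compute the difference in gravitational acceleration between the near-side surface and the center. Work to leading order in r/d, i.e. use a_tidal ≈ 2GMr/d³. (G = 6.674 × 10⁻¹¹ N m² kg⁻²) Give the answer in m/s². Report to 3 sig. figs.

Δg = 2GMr/d³
   = 2 × (6.674 × 10⁻¹¹) × (4.96 × 10²⁵) × (9.58 × 10⁵) / (4.32 × 10⁸)³
   = 7.87 × 10⁻⁵ m/s²

7.87 × 10⁻⁵ m/s²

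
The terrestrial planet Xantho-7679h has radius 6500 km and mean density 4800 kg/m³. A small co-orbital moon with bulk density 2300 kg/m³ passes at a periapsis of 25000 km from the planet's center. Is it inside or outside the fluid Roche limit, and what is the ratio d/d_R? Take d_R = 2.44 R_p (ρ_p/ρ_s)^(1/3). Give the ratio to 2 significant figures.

d_R = 2.44 × (6500 km) × (4800/2300)^(1/3) = 20270 km
d/d_R = (25000) / (20270) = 1.2
Since d/d_R > 1, the body is outside the Roche limit.

outside; d/d_R ≈ 1.2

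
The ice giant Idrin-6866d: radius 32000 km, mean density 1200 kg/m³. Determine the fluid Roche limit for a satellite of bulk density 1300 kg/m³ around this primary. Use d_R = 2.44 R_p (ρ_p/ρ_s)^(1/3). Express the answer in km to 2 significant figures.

76000 km

d_R = 2.44 × 32000 km × (1200/1300)^(1/3)
    = 76000 km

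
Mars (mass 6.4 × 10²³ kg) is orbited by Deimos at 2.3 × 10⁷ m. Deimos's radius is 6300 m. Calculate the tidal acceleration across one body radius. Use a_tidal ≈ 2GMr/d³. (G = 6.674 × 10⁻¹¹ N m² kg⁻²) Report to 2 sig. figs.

Δa = 2GMr/d³
   = 2 × (6.674 × 10⁻¹¹) × (6.4 × 10²³) × (6300) / (2.3 × 10⁷)³
   = 4.4 × 10⁻⁵ m/s²

4.4 × 10⁻⁵ m/s²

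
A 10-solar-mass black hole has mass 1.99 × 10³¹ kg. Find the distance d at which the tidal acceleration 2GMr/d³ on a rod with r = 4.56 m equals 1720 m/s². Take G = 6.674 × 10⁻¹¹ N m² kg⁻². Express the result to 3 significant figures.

1.92 × 10⁶ m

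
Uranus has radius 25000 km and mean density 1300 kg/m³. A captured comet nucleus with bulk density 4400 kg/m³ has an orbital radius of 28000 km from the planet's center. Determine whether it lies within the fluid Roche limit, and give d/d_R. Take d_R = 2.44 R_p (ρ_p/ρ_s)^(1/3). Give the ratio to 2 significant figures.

d_R = 2.44 × (25000 km) × (1300/4400)^(1/3) = 40630 km
d/d_R = (28000) / (40630) = 0.69
Since d/d_R < 1, the body is inside the Roche limit.

inside; d/d_R ≈ 0.69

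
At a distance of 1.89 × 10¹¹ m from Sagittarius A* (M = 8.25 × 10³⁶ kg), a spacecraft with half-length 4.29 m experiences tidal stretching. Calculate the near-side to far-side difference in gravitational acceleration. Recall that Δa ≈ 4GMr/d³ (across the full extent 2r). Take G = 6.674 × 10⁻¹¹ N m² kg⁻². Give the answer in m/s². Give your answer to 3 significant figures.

1.40 × 10⁻⁶ m/s²

Differencing GM/(d−r)² and GM/(d+r)² to first order in r/d gives 4GMr/d³.
a_tidal = 4GMr/d³
        = 4 × (6.674 × 10⁻¹¹) × (8.25 × 10³⁶) × (4.29) / (1.89 × 10¹¹)³
        = 1.40 × 10⁻⁶ m/s²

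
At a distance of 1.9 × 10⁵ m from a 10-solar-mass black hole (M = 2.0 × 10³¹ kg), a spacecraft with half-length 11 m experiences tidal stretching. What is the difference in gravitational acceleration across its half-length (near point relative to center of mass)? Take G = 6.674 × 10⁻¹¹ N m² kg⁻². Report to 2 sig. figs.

4.3 × 10⁶ m/s²

Δa = 2GMr/d³
   = 2 × (6.674 × 10⁻¹¹) × (2.0 × 10³¹) × (11) / (1.9 × 10⁵)³
   = 4.3 × 10⁶ m/s²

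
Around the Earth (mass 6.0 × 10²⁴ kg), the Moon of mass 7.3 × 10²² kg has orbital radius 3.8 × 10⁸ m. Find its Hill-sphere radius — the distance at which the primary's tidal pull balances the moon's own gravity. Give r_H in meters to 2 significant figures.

r_H ≈ a (m/3M)^(1/3)
    = (3.8 × 10⁸) × (7.3 × 10²² / (3 × 6.0 × 10²⁴))^(1/3)
    = 6.1 × 10⁷ m

6.1 × 10⁷ m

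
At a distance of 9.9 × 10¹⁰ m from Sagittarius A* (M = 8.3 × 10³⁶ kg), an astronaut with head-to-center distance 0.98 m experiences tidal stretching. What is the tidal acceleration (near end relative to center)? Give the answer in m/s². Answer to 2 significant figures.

1.1 × 10⁻⁶ m/s²

Δa = 2GMr/d³
   = 2 × (6.674 × 10⁻¹¹) × (8.3 × 10³⁶) × (0.98) / (9.9 × 10¹⁰)³
   = 1.1 × 10⁻⁶ m/s²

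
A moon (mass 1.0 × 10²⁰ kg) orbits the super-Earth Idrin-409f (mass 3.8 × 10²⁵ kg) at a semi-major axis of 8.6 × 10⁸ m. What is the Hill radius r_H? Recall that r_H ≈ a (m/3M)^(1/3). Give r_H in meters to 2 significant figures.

r_H ≈ a (m/3M)^(1/3)
    = (8.6 × 10⁸) × (1.0 × 10²⁰ / (3 × 3.8 × 10²⁵))^(1/3)
    = 8.2 × 10⁶ m

8.2 × 10⁶ m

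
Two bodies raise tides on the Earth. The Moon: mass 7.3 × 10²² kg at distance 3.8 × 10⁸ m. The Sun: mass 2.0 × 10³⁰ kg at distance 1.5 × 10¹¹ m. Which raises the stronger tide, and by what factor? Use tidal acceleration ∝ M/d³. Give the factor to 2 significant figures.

The tide-raising term goes as M/d³ (the gradient of a 1/d² field).
The Moon: (7.3 × 10²²) / (3.8 × 10⁸)³ = 1.330 × 10⁻³
The Sun: (2.0 × 10³⁰) / (1.5 × 10¹¹)³ = 5.926 × 10⁻⁴
Ratio (larger/smaller) = 2.2

The Moon, by a factor of ≈ 2.2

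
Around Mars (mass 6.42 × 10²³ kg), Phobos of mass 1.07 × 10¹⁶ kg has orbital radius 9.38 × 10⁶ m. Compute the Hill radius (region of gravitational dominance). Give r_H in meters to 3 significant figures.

r_H ≈ a (m/3M)^(1/3)
    = (9.38 × 10⁶) × (1.07 × 10¹⁶ / (3 × 6.42 × 10²³))^(1/3)
    = 1.66 × 10⁴ m

1.66 × 10⁴ m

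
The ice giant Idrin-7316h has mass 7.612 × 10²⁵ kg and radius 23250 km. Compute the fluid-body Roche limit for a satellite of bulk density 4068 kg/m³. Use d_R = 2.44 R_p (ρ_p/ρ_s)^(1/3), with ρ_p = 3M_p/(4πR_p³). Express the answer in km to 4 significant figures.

ρ_p = 3M_p/(4πR_p³) = 3 × (7.612 × 10²⁵) / (4π × (2.325 × 10⁷ m)³) = 1446 kg/m³
d_R = 2.44 × 23250 km × (1446/4068)^(1/3)
    = 40190 km

40190 km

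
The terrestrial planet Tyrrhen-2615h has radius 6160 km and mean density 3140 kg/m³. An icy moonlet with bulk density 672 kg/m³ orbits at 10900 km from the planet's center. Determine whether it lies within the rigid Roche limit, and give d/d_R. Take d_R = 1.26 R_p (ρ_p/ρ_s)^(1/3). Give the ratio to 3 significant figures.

inside; d/d_R ≈ 0.840

d_R = 1.26 × (6160 km) × (3140/672)^(1/3) = 12980 km
d/d_R = (10900) / (12980) = 0.840
Since d/d_R < 1, the body is inside the Roche limit.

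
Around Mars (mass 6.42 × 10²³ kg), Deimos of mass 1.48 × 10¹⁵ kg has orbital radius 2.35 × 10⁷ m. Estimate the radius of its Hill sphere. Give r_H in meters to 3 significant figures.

r_H ≈ a (m/3M)^(1/3)
    = (2.35 × 10⁷) × (1.48 × 10¹⁵ / (3 × 6.42 × 10²³))^(1/3)
    = 2.15 × 10⁴ m

2.15 × 10⁴ m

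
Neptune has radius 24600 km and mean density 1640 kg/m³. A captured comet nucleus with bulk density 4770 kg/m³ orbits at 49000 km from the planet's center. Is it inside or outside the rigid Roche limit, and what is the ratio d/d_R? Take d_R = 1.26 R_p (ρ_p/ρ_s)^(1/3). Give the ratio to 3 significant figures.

d_R = 1.26 × (24600 km) × (1640/4770)^(1/3) = 21710 km
d/d_R = (49000) / (21710) = 2.26
Since d/d_R > 1, the body is outside the Roche limit.

outside; d/d_R ≈ 2.26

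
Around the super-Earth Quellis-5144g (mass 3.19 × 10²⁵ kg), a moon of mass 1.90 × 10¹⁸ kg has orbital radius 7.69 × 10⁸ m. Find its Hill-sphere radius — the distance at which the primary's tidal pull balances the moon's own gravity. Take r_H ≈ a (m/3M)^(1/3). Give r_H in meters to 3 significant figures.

2.08 × 10⁶ m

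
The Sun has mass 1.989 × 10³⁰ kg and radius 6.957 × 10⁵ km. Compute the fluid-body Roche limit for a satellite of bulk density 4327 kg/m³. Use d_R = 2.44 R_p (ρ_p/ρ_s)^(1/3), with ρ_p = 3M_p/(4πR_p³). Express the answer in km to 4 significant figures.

ρ_p = 3M_p/(4πR_p³) = 3 × (1.989 × 10³⁰) / (4π × (6.957 × 10⁸ m)³) = 1410 kg/m³
d_R = 2.44 × 6.957 × 10⁵ km × (1410/4327)^(1/3)
    = 1.168 × 10⁶ km

1.168 × 10⁶ km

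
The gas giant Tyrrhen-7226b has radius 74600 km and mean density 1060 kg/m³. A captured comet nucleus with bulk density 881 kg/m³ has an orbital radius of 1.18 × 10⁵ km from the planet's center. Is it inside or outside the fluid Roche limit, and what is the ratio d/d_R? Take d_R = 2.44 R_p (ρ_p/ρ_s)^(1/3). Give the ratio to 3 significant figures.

inside; d/d_R ≈ 0.610

d_R = 2.44 × (74600 km) × (1060/881)^(1/3) = 1.936 × 10⁵ km
d/d_R = (1.18 × 10⁵) / (1.936 × 10⁵) = 0.610
Since d/d_R < 1, the body is inside the Roche limit.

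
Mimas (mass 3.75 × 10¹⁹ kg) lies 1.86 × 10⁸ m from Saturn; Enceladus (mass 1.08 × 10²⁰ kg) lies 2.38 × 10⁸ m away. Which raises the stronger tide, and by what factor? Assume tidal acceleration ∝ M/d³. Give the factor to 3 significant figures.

Enceladus, by a factor of ≈ 1.37

The tide-raising term goes as M/d³ (the gradient of a 1/d² field).
Mimas: (3.75 × 10¹⁹) / (1.86 × 10⁸)³ = 5.828 × 10⁻⁶
Enceladus: (1.08 × 10²⁰) / (2.38 × 10⁸)³ = 8.011 × 10⁻⁶
Ratio (larger/smaller) = 1.37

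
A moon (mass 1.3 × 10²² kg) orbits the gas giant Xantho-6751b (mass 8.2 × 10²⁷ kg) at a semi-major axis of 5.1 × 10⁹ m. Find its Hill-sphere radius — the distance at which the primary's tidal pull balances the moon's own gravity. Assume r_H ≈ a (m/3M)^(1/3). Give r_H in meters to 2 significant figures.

r_H ≈ a (m/3M)^(1/3)
    = (5.1 × 10⁹) × (1.3 × 10²² / (3 × 8.2 × 10²⁷))^(1/3)
    = 4.1 × 10⁷ m

4.1 × 10⁷ m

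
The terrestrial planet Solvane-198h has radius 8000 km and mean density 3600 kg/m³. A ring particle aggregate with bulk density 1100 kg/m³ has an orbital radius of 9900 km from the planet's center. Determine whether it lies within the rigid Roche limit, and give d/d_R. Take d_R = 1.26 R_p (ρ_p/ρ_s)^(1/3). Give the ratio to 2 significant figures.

inside; d/d_R ≈ 0.66

d_R = 1.26 × (8000 km) × (3600/1100)^(1/3) = 14970 km
d/d_R = (9900) / (14970) = 0.66
Since d/d_R < 1, the body is inside the Roche limit.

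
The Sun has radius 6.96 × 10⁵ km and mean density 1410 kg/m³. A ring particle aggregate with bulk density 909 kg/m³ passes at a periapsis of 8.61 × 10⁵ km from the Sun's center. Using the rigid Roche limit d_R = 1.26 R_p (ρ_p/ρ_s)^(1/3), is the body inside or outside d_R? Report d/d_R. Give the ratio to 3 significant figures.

inside; d/d_R ≈ 0.848

d_R = 1.26 × (6.96 × 10⁵ km) × (1410/909)^(1/3) = 1.015 × 10⁶ km
d/d_R = (8.61 × 10⁵) / (1.015 × 10⁶) = 0.848
Since d/d_R < 1, the body is inside the Roche limit.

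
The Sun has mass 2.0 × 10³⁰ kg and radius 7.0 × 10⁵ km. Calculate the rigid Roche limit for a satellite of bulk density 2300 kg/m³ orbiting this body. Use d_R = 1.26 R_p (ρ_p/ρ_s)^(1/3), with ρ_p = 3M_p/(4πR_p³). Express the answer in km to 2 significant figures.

7.5 × 10⁵ km

ρ_p = 3M_p/(4πR_p³) = 3 × (2.0 × 10³⁰) / (4π × (7.0 × 10⁸ m)³) = 1400 kg/m³
d_R = 1.26 × 7.0 × 10⁵ km × (1400/2300)^(1/3)
    = 7.5 × 10⁵ km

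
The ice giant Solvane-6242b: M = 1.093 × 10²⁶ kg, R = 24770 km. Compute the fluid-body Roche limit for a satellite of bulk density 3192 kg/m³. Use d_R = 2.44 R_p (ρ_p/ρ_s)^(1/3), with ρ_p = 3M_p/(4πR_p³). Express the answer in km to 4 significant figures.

ρ_p = 3M_p/(4πR_p³) = 3 × (1.093 × 10²⁶) / (4π × (2.477 × 10⁷ m)³) = 1717 kg/m³
d_R = 2.44 × 24770 km × (1717/3192)^(1/3)
    = 49150 km

49150 km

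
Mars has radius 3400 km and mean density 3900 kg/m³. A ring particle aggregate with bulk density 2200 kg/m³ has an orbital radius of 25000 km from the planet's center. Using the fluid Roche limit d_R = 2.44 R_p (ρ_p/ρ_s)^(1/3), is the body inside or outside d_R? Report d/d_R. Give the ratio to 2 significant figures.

d_R = 2.44 × (3400 km) × (3900/2200)^(1/3) = 10040 km
d/d_R = (25000) / (10040) = 2.5
Since d/d_R > 1, the body is outside the Roche limit.

outside; d/d_R ≈ 2.5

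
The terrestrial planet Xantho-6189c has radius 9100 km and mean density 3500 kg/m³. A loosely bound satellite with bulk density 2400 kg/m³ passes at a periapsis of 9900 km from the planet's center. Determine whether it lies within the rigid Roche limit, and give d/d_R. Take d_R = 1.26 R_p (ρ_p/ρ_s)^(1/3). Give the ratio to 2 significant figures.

inside; d/d_R ≈ 0.76

d_R = 1.26 × (9100 km) × (3500/2400)^(1/3) = 13000 km
d/d_R = (9900) / (13000) = 0.76
Since d/d_R < 1, the body is inside the Roche limit.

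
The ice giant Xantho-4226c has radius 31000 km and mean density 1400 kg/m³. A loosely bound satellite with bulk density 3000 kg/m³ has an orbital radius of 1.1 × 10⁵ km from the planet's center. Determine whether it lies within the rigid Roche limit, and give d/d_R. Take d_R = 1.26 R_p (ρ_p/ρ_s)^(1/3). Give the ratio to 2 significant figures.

d_R = 1.26 × (31000 km) × (1400/3000)^(1/3) = 30300 km
d/d_R = (1.1 × 10⁵) / (30300) = 3.6
Since d/d_R > 1, the body is outside the Roche limit.

outside; d/d_R ≈ 3.6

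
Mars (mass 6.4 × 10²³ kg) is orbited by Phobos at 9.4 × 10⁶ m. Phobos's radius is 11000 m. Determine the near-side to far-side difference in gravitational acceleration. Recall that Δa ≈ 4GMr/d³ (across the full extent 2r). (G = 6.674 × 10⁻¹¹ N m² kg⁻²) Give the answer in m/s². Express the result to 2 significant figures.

2.3 × 10⁻³ m/s²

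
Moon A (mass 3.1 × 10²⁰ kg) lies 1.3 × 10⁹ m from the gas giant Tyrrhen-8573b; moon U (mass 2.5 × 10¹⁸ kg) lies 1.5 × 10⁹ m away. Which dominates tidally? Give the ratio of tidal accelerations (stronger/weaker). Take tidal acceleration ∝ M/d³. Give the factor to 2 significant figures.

Moon A, by a factor of ≈ 190

Compare M/d³ for the two perturbers:
Moon A: (3.1 × 10²⁰) / (1.3 × 10⁹)³ = 1.411 × 10⁻⁷
Moon U: (2.5 × 10¹⁸) / (1.5 × 10⁹)³ = 7.407 × 10⁻¹⁰
Ratio (larger/smaller) = 190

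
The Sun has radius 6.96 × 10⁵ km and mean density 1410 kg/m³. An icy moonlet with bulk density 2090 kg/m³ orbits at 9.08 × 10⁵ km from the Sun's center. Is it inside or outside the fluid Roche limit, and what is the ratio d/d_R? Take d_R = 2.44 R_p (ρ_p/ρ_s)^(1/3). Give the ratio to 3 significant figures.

inside; d/d_R ≈ 0.610

d_R = 2.44 × (6.96 × 10⁵ km) × (1410/2090)^(1/3) = 1.489 × 10⁶ km
d/d_R = (9.08 × 10⁵) / (1.489 × 10⁶) = 0.610
Since d/d_R < 1, the body is inside the Roche limit.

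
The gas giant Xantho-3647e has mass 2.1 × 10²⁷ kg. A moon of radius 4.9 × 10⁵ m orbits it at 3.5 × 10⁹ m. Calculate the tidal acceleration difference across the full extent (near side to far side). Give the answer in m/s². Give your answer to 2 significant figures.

a_tidal = 4GMr/d³
        = 4 × (6.674 × 10⁻¹¹) × (2.1 × 10²⁷) × (4.9 × 10⁵) / (3.5 × 10⁹)³
        = 6.4 × 10⁻⁶ m/s²

6.4 × 10⁻⁶ m/s²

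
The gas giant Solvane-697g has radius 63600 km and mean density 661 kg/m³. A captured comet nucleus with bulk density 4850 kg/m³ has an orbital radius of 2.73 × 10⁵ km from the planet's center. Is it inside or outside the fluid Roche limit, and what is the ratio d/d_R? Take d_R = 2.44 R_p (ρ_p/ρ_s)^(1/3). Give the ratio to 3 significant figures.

outside; d/d_R ≈ 3.42

d_R = 2.44 × (63600 km) × (661/4850)^(1/3) = 79860 km
d/d_R = (2.73 × 10⁵) / (79860) = 3.42
Since d/d_R > 1, the body is outside the Roche limit.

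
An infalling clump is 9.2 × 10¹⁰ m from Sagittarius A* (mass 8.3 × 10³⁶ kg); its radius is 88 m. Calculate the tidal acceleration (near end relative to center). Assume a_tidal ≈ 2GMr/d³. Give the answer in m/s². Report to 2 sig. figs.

1.3 × 10⁻⁴ m/s²

a_tidal = 2GMr/d³
        = 2 × (6.674 × 10⁻¹¹) × (8.3 × 10³⁶) × (88) / (9.2 × 10¹⁰)³
        = 1.3 × 10⁻⁴ m/s²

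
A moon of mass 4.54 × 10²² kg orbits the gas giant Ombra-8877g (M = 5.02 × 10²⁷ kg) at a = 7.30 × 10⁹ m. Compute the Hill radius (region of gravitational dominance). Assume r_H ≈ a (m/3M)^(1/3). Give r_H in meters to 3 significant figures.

r_H ≈ a (m/3M)^(1/3)
    = (7.30 × 10⁹) × (4.54 × 10²² / (3 × 5.02 × 10²⁷))^(1/3)
    = 1.05 × 10⁸ m

1.05 × 10⁸ m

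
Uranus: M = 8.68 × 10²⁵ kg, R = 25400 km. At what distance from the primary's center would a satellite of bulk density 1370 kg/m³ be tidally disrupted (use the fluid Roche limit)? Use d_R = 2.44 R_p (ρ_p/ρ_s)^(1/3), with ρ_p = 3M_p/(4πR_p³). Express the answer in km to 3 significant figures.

60300 km

ρ_p = 3M_p/(4πR_p³) = 3 × (8.68 × 10²⁵) / (4π × (2.54 × 10⁷ m)³) = 1260 kg/m³
d_R = 2.44 × 25400 km × (1260/1370)^(1/3)
    = 60300 km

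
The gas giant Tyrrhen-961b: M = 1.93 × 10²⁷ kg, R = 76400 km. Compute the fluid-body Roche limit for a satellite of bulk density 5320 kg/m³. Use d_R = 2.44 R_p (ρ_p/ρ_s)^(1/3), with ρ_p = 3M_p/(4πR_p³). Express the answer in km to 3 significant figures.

ρ_p = 3M_p/(4πR_p³) = 3 × (1.93 × 10²⁷) / (4π × (7.64 × 10⁷ m)³) = 1030 kg/m³
d_R = 2.44 × 76400 km × (1030/5320)^(1/3)
    = 1.08 × 10⁵ km

1.08 × 10⁵ km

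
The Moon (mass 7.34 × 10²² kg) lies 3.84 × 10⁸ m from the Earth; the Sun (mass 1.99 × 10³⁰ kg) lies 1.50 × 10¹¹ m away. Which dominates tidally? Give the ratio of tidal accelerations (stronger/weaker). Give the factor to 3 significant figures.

Compare M/d³ for the two perturbers:
The Moon: (7.34 × 10²²) / (3.84 × 10⁸)³ = 1.296 × 10⁻³
The Sun: (1.99 × 10³⁰) / (1.50 × 10¹¹)³ = 5.896 × 10⁻⁴
Ratio (larger/smaller) = 2.20

The Moon, by a factor of ≈ 2.20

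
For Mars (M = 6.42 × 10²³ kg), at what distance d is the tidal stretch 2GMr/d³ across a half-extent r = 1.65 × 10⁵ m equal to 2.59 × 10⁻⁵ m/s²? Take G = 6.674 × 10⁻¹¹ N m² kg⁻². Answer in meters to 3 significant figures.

8.17 × 10⁷ m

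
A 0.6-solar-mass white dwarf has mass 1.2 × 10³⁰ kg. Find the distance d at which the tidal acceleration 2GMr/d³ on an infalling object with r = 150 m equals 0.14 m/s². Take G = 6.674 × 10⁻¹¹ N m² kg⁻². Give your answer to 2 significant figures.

5.6 × 10⁷ m

2GMr/d³ = a_tidal  ⇒  d = (2GMr / a_tidal)^(1/3)
d = (2 × 6.674×10⁻¹¹ × (1.2 × 10³⁰) × (150) / (0.14))^(1/3)
  = 5.6 × 10⁷ m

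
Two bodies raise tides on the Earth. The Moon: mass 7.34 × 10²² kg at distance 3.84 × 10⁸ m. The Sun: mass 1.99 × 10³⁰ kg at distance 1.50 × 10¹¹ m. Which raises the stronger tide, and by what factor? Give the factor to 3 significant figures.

The Moon, by a factor of ≈ 2.20

Tidal acceleration ∝ M/d³, so compare M/d³ for each.
The Moon: (7.34 × 10²²) / (3.84 × 10⁸)³ = 1.296 × 10⁻³
The Sun: (1.99 × 10³⁰) / (1.50 × 10¹¹)³ = 5.896 × 10⁻⁴
Ratio (larger/smaller) = 2.20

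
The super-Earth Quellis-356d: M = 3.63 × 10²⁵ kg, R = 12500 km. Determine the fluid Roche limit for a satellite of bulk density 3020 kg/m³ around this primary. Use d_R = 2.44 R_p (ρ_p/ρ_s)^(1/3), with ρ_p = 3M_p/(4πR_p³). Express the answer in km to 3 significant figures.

ρ_p = 3M_p/(4πR_p³) = 3 × (3.63 × 10²⁵) / (4π × (1.25 × 10⁷ m)³) = 4440 kg/m³
d_R = 2.44 × 12500 km × (4440/3020)^(1/3)
    = 34700 km

34700 km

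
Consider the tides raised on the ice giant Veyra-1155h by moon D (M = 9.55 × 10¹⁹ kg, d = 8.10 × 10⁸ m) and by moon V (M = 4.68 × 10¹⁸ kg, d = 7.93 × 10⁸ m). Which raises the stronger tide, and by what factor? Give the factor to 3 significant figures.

Moon D, by a factor of ≈ 19.1

Compare M/d³ for the two perturbers:
Moon D: (9.55 × 10¹⁹) / (8.10 × 10⁸)³ = 1.797 × 10⁻⁷
Moon V: (4.68 × 10¹⁸) / (7.93 × 10⁸)³ = 9.385 × 10⁻⁹
Ratio (larger/smaller) = 19.1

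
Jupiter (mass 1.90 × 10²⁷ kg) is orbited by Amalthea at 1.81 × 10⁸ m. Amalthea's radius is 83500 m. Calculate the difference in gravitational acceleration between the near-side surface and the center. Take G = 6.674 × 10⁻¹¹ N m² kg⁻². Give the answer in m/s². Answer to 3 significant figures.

3.57 × 10⁻³ m/s²

Δg = 2GMr/d³
   = 2 × (6.674 × 10⁻¹¹) × (1.90 × 10²⁷) × (83500) / (1.81 × 10⁸)³
   = 3.57 × 10⁻³ m/s²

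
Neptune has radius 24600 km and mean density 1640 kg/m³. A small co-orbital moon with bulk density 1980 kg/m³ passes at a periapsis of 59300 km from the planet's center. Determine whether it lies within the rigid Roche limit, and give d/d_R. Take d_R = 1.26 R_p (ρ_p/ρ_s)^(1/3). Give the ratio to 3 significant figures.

d_R = 1.26 × (24600 km) × (1640/1980)^(1/3) = 29110 km
d/d_R = (59300) / (29110) = 2.04
Since d/d_R > 1, the body is outside the Roche limit.

outside; d/d_R ≈ 2.04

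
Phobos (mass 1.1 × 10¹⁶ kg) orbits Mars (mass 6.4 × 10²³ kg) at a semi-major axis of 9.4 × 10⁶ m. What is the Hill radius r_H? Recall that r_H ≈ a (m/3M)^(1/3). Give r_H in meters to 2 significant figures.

1.7 × 10⁴ m

r_H ≈ a (m/3M)^(1/3)
    = (9.4 × 10⁶) × (1.1 × 10¹⁶ / (3 × 6.4 × 10²³))^(1/3)
    = 1.7 × 10⁴ m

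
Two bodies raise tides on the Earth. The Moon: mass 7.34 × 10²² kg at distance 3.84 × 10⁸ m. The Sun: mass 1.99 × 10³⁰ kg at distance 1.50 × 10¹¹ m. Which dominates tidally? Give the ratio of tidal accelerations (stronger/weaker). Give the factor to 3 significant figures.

The Moon, by a factor of ≈ 2.20

Tidal stretch scales as M/d³; compute that for each body.
The Moon: (7.34 × 10²²) / (3.84 × 10⁸)³ = 1.296 × 10⁻³
The Sun: (1.99 × 10³⁰) / (1.50 × 10¹¹)³ = 5.896 × 10⁻⁴
Ratio (larger/smaller) = 2.20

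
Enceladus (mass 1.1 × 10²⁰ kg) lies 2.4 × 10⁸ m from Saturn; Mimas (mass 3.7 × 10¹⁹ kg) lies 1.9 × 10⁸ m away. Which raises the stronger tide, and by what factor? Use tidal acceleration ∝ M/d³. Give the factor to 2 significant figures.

Tidal stretch scales as M/d³; compute that for each body.
Enceladus: (1.1 × 10²⁰) / (2.4 × 10⁸)³ = 7.957 × 10⁻⁶
Mimas: (3.7 × 10¹⁹) / (1.9 × 10⁸)³ = 5.394 × 10⁻⁶
Ratio (larger/smaller) = 1.5

Enceladus, by a factor of ≈ 1.5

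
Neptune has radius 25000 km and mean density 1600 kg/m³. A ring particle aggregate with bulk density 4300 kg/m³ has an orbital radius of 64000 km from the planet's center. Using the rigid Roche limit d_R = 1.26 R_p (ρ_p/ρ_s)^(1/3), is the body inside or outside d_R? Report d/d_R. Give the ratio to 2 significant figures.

outside; d/d_R ≈ 2.8

d_R = 1.26 × (25000 km) × (1600/4300)^(1/3) = 22660 km
d/d_R = (64000) / (22660) = 2.8
Since d/d_R > 1, the body is outside the Roche limit.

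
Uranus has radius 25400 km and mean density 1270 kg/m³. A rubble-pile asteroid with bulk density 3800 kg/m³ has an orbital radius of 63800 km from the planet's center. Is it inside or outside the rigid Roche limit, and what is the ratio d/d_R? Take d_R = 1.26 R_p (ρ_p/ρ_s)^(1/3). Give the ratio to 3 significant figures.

outside; d/d_R ≈ 2.87

d_R = 1.26 × (25400 km) × (1270/3800)^(1/3) = 22210 km
d/d_R = (63800) / (22210) = 2.87
Since d/d_R > 1, the body is outside the Roche limit.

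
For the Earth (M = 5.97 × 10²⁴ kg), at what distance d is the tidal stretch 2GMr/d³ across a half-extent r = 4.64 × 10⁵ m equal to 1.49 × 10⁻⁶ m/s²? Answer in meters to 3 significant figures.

6.28 × 10⁸ m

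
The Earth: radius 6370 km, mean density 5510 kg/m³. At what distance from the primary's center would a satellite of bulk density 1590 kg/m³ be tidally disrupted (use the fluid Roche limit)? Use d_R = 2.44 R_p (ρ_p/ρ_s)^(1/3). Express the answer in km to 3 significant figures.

d_R = 2.44 × 6370 km × (5510/1590)^(1/3)
    = 23500 km

23500 km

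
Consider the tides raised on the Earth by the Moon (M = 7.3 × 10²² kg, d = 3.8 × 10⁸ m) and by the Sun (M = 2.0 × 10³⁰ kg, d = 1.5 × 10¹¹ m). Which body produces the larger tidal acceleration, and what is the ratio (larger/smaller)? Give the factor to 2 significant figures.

The Moon, by a factor of ≈ 2.2

The tide-raising term goes as M/d³ (the gradient of a 1/d² field).
The Moon: (7.3 × 10²²) / (3.8 × 10⁸)³ = 1.330 × 10⁻³
The Sun: (2.0 × 10³⁰) / (1.5 × 10¹¹)³ = 5.926 × 10⁻⁴
Ratio (larger/smaller) = 2.2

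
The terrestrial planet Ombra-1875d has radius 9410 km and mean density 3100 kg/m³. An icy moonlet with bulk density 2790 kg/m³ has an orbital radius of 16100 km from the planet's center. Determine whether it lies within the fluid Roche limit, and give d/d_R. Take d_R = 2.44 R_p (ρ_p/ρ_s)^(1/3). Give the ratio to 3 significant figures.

d_R = 2.44 × (9410 km) × (3100/2790)^(1/3) = 23780 km
d/d_R = (16100) / (23780) = 0.677
Since d/d_R < 1, the body is inside the Roche limit.

inside; d/d_R ≈ 0.677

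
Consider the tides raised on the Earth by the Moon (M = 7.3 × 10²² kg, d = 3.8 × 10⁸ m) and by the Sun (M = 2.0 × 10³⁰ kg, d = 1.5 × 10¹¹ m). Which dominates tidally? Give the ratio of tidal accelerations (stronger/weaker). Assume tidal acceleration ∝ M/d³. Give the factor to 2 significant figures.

The Moon, by a factor of ≈ 2.2

Tidal stretch scales as M/d³; compute that for each body.
The Moon: (7.3 × 10²²) / (3.8 × 10⁸)³ = 1.330 × 10⁻³
The Sun: (2.0 × 10³⁰) / (1.5 × 10¹¹)³ = 5.926 × 10⁻⁴
Ratio (larger/smaller) = 2.2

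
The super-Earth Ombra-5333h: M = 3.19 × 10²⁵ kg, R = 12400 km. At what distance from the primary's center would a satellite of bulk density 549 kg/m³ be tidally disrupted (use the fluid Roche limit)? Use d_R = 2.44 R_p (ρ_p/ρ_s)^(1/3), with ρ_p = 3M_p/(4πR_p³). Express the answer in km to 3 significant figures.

58600 km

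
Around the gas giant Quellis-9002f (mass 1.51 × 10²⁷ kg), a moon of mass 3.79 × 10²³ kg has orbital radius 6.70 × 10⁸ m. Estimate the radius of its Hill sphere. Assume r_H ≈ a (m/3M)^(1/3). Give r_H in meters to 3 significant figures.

2.93 × 10⁷ m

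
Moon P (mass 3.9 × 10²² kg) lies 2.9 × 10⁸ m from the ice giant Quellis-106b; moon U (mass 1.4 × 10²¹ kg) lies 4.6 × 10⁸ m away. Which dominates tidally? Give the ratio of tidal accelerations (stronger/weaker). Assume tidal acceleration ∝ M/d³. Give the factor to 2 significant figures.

Moon P, by a factor of ≈ 110

Compare M/d³ for the two perturbers:
Moon P: (3.9 × 10²²) / (2.9 × 10⁸)³ = 1.599 × 10⁻³
Moon U: (1.4 × 10²¹) / (4.6 × 10⁸)³ = 1.438 × 10⁻⁵
Ratio (larger/smaller) = 110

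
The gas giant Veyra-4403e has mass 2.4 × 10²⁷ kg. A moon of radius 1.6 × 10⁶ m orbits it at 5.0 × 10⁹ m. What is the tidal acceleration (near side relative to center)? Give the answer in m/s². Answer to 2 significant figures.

The tidal stretch is the gradient of GM/d² times the body's extent r, hence the 1/d³ dependence.
a_tidal = 2GMr/d³
        = 2 × (6.674 × 10⁻¹¹) × (2.4 × 10²⁷) × (1.6 × 10⁶) / (5.0 × 10⁹)³
        = 4.1 × 10⁻⁶ m/s²

4.1 × 10⁻⁶ m/s²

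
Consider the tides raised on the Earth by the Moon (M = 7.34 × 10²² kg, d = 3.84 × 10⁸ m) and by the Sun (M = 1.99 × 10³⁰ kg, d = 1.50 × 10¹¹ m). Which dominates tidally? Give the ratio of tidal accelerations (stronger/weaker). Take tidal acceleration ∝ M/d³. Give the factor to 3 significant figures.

The Moon, by a factor of ≈ 2.20

Compare M/d³ for the two perturbers:
The Moon: (7.34 × 10²²) / (3.84 × 10⁸)³ = 1.296 × 10⁻³
The Sun: (1.99 × 10³⁰) / (1.50 × 10¹¹)³ = 5.896 × 10⁻⁴
Ratio (larger/smaller) = 2.20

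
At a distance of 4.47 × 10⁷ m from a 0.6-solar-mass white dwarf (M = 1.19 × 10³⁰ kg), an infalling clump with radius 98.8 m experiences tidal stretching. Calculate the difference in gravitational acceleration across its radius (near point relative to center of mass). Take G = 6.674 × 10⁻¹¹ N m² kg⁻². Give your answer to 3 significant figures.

1.76 × 10⁻¹ m/s²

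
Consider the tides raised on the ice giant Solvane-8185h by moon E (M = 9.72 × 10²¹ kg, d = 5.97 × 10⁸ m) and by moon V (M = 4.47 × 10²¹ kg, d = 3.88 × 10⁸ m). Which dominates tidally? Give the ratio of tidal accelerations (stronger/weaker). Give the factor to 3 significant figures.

Moon V, by a factor of ≈ 1.68

Tidal acceleration ∝ M/d³, so compare M/d³ for each.
Moon E: (9.72 × 10²¹) / (5.97 × 10⁸)³ = 4.568 × 10⁻⁵
Moon V: (4.47 × 10²¹) / (3.88 × 10⁸)³ = 7.653 × 10⁻⁵
Ratio (larger/smaller) = 1.68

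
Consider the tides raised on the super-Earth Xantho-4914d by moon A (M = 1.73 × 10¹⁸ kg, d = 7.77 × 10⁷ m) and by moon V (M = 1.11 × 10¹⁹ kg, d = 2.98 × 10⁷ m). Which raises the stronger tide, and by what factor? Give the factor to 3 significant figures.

Compare M/d³ for the two perturbers:
Moon A: (1.73 × 10¹⁸) / (7.77 × 10⁷)³ = 3.688 × 10⁻⁶
Moon V: (1.11 × 10¹⁹) / (2.98 × 10⁷)³ = 4.194 × 10⁻⁴
Ratio (larger/smaller) = 114

Moon V, by a factor of ≈ 114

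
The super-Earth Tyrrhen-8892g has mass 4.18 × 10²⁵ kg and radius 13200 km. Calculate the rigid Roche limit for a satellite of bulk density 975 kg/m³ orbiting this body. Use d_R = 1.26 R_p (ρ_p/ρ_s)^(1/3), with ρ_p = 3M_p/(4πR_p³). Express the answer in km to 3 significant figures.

ρ_p = 3M_p/(4πR_p³) = 3 × (4.18 × 10²⁵) / (4π × (1.32 × 10⁷ m)³) = 4340 kg/m³
d_R = 1.26 × 13200 km × (4340/975)^(1/3)
    = 27400 km

27400 km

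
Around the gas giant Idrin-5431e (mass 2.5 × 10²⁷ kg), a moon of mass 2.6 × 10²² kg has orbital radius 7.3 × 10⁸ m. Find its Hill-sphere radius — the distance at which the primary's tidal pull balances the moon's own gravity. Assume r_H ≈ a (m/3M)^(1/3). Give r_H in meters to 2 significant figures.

1.1 × 10⁷ m

r_H ≈ a (m/3M)^(1/3)
    = (7.3 × 10⁸) × (2.6 × 10²² / (3 × 2.5 × 10²⁷))^(1/3)
    = 1.1 × 10⁷ m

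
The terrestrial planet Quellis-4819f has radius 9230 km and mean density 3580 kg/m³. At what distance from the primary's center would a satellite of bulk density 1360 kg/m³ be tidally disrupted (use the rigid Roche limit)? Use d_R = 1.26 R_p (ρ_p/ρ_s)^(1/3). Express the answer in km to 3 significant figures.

16100 km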